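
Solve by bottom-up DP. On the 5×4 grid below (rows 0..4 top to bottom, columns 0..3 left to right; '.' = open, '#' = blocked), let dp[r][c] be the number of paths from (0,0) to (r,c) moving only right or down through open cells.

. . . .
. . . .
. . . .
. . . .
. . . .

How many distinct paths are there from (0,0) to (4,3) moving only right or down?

35

r\c   0   1   2   3
  0   1   1   1   1
  1   1   2   3   4
  2   1   3   6  10
  3   1   4  10  20
  4   1   5  15  35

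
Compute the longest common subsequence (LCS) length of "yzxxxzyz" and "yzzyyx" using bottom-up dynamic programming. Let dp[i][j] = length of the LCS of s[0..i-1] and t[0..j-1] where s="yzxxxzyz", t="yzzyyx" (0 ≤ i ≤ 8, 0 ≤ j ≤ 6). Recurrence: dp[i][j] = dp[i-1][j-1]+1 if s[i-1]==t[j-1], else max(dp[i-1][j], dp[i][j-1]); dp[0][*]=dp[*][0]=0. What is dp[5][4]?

2

   ''  y  z  z  y  y  x
''  0  0  0  0  0  0  0
 y  0  1  1  1  1  1  1
 z  0  1  2  2  2  2  2
 x  0  1  2  2  2  2  3
 x  0  1  2  2  2  2  3
 x  0  1  2  2  2  2  3
 z  0  1  2  3  3  3  3
 y  0  1  2  3  4  4  4
 z  0  1  2  3  4  4  4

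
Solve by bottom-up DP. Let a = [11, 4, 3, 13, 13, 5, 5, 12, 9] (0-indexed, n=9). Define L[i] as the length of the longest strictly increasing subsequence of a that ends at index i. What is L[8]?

   i    0    1    2    3    4    5    6    7    8
a[i]   11    4    3   13   13    5    5   12    9
L[i]    1    1    1    2    2    2    2    3    3

3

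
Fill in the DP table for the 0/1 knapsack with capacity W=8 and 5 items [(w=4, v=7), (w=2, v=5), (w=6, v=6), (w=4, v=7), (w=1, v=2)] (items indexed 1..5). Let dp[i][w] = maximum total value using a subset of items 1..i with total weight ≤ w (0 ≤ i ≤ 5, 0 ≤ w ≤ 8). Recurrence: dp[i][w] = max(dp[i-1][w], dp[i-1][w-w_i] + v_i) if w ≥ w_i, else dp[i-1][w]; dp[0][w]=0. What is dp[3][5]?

7

i\w   0   1   2   3   4   5   6   7   8
  0   0   0   0   0   0   0   0   0   0
  1   0   0   0   0   7   7   7   7   7
  2   0   0   5   5   7   7  12  12  12
  3   0   0   5   5   7   7  12  12  12
  4   0   0   5   5   7   7  12  12  14
  5   0   2   5   7   7   9  12  14  14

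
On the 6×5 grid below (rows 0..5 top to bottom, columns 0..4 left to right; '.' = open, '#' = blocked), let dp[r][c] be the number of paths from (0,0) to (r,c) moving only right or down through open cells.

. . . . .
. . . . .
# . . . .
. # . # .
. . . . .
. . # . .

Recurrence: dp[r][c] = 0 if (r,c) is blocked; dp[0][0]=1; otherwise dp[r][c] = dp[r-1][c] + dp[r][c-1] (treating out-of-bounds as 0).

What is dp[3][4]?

14

r\c   0   1   2   3   4
  0   1   1   1   1   1
  1   1   2   3   4   5
  2   0   2   5   9  14
  3   0   0   5   0  14
  4   0   0   5   5  19
  5   0   0   0   5  24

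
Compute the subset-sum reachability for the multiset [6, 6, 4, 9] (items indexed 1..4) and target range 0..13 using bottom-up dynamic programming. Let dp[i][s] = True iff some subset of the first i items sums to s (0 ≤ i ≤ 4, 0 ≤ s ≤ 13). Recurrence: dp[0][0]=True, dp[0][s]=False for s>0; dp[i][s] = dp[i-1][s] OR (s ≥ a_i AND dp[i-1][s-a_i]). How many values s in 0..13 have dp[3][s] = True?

i\s   0   1   2   3   4   5   6   7   8   9  10  11  12  13
  0   T   F   F   F   F   F   F   F   F   F   F   F   F   F
  1   T   F   F   F   F   F   T   F   F   F   F   F   F   F
  2   T   F   F   F   F   F   T   F   F   F   F   F   T   F
  3   T   F   F   F   T   F   T   F   F   F   T   F   T   F
  4   T   F   F   F   T   F   T   F   F   T   T   F   T   T

5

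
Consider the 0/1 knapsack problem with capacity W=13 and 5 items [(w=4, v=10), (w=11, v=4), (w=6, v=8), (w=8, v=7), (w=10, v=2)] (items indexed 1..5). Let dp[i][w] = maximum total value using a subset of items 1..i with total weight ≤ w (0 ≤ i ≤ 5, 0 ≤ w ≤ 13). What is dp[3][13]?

18

i\w   0   1   2   3   4   5   6   7   8   9  10  11  12  13
  0   0   0   0   0   0   0   0   0   0   0   0   0   0   0
  1   0   0   0   0  10  10  10  10  10  10  10  10  10  10
  2   0   0   0   0  10  10  10  10  10  10  10  10  10  10
  3   0   0   0   0  10  10  10  10  10  10  18  18  18  18
  4   0   0   0   0  10  10  10  10  10  10  18  18  18  18
  5   0   0   0   0  10  10  10  10  10  10  18  18  18  18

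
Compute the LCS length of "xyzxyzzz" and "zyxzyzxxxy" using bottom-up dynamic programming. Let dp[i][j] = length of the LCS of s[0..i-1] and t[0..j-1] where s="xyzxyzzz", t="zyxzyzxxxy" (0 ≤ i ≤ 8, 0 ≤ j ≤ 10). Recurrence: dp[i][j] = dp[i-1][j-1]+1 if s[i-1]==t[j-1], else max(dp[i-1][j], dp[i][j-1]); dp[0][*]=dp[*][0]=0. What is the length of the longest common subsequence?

   ''  z  y  x  z  y  z  x  x  x  y
''  0  0  0  0  0  0  0  0  0  0  0
 x  0  0  0  1  1  1  1  1  1  1  1
 y  0  0  1  1  1  2  2  2  2  2  2
 z  0  1  1  1  2  2  3  3  3  3  3
 x  0  1  1  2  2  2  3  4  4  4  4
 y  0  1  2  2  2  3  3  4  4  4  5
 z  0  1  2  2  3  3  4  4  4  4  5
 z  0  1  2  2  3  3  4  4  4  4  5
 z  0  1  2  2  3  3  4  4  4  4  5

5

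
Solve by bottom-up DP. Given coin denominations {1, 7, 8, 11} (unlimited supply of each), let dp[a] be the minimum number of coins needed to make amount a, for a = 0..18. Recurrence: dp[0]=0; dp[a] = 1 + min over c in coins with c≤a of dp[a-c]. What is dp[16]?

2

 a  0  1  2  3  4  5  6  7  8  9 10 11 12 13 14 15 16 17 18
dp  0  1  2  3  4  5  6  1  1  2  3  1  2  3  2  2  2  3  2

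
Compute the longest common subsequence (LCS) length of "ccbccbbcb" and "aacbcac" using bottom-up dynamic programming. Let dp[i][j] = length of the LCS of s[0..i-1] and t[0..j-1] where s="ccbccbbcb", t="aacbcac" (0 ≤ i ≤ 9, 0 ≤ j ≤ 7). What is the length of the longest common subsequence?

4

   ''  a  a  c  b  c  a  c
''  0  0  0  0  0  0  0  0
 c  0  0  0  1  1  1  1  1
 c  0  0  0  1  1  2  2  2
 b  0  0  0  1  2  2  2  2
 c  0  0  0  1  2  3  3  3
 c  0  0  0  1  2  3  3  4
 b  0  0  0  1  2  3  3  4
 b  0  0  0  1  2  3  3  4
 c  0  0  0  1  2  3  3  4
 b  0  0  0  1  2  3  3  4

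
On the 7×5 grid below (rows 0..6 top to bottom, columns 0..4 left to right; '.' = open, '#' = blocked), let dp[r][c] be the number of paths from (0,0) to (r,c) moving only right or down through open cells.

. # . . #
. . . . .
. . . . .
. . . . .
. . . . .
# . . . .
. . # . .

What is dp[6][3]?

34

r\c   0   1   2   3   4
  0   1   0   0   0   0
  1   1   1   1   1   1
  2   1   2   3   4   5
  3   1   3   6  10  15
  4   1   4  10  20  35
  5   0   4  14  34  69
  6   0   4   0  34 103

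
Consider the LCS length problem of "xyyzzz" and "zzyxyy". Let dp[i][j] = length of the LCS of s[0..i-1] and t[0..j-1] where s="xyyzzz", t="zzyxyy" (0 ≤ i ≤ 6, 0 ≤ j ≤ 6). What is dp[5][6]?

3

   ''  z  z  y  x  y  y
''  0  0  0  0  0  0  0
 x  0  0  0  0  1  1  1
 y  0  0  0  1  1  2  2
 y  0  0  0  1  1  2  3
 z  0  1  1  1  1  2  3
 z  0  1  2  2  2  2  3
 z  0  1  2  2  2  2  3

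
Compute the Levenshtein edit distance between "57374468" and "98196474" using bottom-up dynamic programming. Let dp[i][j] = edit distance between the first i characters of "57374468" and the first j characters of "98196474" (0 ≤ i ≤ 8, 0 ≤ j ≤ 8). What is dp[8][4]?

   ''  9  8  1  9  6  4  7  4
''  0  1  2  3  4  5  6  7  8
 5  1  1  2  3  4  5  6  7  8
 7  2  2  2  3  4  5  6  6  7
 3  3  3  3  3  4  5  6  7  7
 7  4  4  4  4  4  5  6  6  7
 4  5  5  5  5  5  5  5  6  6
 4  6  6  6  6  6  6  5  6  6
 6  7  7  7  7  7  6  6  6  7
 8  8  8  7  8  8  7  7  7  7

8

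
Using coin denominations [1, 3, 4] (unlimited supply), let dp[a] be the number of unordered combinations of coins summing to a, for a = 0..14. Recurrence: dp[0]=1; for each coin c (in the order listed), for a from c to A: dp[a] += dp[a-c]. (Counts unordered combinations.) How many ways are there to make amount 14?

13

after  coin     0     1     2     3     4     5     6     7     8     9    10    11    12    13    14
          1     1     1     1     1     1     1     1     1     1     1     1     1     1     1     1
          3     1     1     1     2     2     2     3     3     3     4     4     4     5     5     5
          4     1     1     1     2     3     3     4     5     6     7     8     9    11    12    13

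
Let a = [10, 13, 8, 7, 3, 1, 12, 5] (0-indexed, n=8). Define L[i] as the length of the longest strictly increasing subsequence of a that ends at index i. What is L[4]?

1

   i    0    1    2    3    4    5    6    7
a[i]   10   13    8    7    3    1   12    5
L[i]    1    2    1    1    1    1    2    2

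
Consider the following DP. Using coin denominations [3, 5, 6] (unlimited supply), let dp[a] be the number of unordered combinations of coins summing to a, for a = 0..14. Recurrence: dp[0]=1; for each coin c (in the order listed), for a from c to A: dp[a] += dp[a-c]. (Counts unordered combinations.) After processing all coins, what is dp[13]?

after  coin     0     1     2     3     4     5     6     7     8     9    10    11    12    13    14
          3     1     0     0     1     0     0     1     0     0     1     0     0     1     0     0
          5     1     0     0     1     0     1     1     0     1     1     1     1     1     1     1
          6     1     0     0     1     0     1     2     0     1     2     1     2     3     1     2

1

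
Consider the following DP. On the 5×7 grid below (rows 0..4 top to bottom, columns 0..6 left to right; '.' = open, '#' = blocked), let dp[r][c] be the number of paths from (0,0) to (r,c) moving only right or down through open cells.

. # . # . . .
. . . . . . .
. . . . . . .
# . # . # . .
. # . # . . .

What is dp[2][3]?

r\c   0   1   2   3   4   5   6
  0   1   0   0   0   0   0   0
  1   1   1   1   1   1   1   1
  2   1   2   3   4   5   6   7
  3   0   2   0   4   0   6  13
  4   0   0   0   0   0   6  19

4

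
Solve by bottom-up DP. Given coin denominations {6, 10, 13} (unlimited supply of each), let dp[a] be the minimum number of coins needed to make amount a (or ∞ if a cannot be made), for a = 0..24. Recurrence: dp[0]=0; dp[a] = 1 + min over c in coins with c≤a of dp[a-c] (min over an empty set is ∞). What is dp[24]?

4

 a  0  1  2  3  4  5  6  7  8  9 10 11 12 13 14 15 16 17 18 19 20 21 22 23 24
dp  0  -  -  -  -  -  1  -  -  -  1  -  2  1  -  -  2  -  3  2  2  -  3  2  4
(- denotes ∞ / unreachable)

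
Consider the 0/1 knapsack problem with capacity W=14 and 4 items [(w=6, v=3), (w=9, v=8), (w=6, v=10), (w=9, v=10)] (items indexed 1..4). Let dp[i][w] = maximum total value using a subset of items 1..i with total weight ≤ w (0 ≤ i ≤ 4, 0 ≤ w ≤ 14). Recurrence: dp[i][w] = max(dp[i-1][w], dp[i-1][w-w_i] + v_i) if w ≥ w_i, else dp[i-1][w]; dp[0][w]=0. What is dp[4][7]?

10

i\w   0   1   2   3   4   5   6   7   8   9  10  11  12  13  14
  0   0   0   0   0   0   0   0   0   0   0   0   0   0   0   0
  1   0   0   0   0   0   0   3   3   3   3   3   3   3   3   3
  2   0   0   0   0   0   0   3   3   3   8   8   8   8   8   8
  3   0   0   0   0   0   0  10  10  10  10  10  10  13  13  13
  4   0   0   0   0   0   0  10  10  10  10  10  10  13  13  13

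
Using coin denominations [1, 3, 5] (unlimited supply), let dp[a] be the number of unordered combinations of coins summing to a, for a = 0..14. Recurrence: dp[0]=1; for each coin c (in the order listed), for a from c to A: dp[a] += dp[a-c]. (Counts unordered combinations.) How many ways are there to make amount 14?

after  coin     0     1     2     3     4     5     6     7     8     9    10    11    12    13    14
          1     1     1     1     1     1     1     1     1     1     1     1     1     1     1     1
          3     1     1     1     2     2     2     3     3     3     4     4     4     5     5     5
          5     1     1     1     2     2     3     4     4     5     6     7     8     9    10    11

11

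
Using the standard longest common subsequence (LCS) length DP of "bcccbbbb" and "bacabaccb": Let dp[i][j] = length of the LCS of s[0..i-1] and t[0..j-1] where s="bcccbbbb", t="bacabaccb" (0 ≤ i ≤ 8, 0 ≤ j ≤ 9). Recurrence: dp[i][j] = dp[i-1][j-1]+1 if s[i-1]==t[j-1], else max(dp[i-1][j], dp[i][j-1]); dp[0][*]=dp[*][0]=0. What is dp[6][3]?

2

   ''  b  a  c  a  b  a  c  c  b
''  0  0  0  0  0  0  0  0  0  0
 b  0  1  1  1  1  1  1  1  1  1
 c  0  1  1  2  2  2  2  2  2  2
 c  0  1  1  2  2  2  2  3  3  3
 c  0  1  1  2  2  2  2  3  4  4
 b  0  1  1  2  2  3  3  3  4  5
 b  0  1  1  2  2  3  3  3  4  5
 b  0  1  1  2  2  3  3  3  4  5
 b  0  1  1  2  2  3  3  3  4  5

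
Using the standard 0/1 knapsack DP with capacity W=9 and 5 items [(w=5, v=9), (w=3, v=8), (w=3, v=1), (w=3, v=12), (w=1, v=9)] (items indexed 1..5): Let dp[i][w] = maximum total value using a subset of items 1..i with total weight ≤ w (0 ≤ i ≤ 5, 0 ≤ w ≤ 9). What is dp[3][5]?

i\w   0   1   2   3   4   5   6   7   8   9
  0   0   0   0   0   0   0   0   0   0   0
  1   0   0   0   0   0   9   9   9   9   9
  2   0   0   0   8   8   9   9   9  17  17
  3   0   0   0   8   8   9   9   9  17  17
  4   0   0   0  12  12  12  20  20  21  21
  5   0   9   9  12  21  21  21  29  29  30

9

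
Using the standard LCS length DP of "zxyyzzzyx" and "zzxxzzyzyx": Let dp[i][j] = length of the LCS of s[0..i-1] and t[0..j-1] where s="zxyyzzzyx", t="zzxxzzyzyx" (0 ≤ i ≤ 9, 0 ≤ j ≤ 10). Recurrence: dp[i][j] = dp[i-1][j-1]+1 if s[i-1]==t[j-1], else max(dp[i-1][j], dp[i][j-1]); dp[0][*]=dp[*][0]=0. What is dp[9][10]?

   ''  z  z  x  x  z  z  y  z  y  x
''  0  0  0  0  0  0  0  0  0  0  0
 z  0  1  1  1  1  1  1  1  1  1  1
 x  0  1  1  2  2  2  2  2  2  2  2
 y  0  1  1  2  2  2  2  3  3  3  3
 y  0  1  1  2  2  2  2  3  3  4  4
 z  0  1  2  2  2  3  3  3  4  4  4
 z  0  1  2  2  2  3  4  4  4  4  4
 z  0  1  2  2  2  3  4  4  5  5  5
 y  0  1  2  2  2  3  4  5  5  6  6
 x  0  1  2  3  3  3  4  5  5  6  7

7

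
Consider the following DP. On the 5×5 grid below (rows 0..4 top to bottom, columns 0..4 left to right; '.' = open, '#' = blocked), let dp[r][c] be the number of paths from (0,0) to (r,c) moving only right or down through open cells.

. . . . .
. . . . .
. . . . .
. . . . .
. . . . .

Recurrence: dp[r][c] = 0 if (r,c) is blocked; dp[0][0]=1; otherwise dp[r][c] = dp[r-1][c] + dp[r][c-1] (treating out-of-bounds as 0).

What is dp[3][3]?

20

r\c   0   1   2   3   4
  0   1   1   1   1   1
  1   1   2   3   4   5
  2   1   3   6  10  15
  3   1   4  10  20  35
  4   1   5  15  35  70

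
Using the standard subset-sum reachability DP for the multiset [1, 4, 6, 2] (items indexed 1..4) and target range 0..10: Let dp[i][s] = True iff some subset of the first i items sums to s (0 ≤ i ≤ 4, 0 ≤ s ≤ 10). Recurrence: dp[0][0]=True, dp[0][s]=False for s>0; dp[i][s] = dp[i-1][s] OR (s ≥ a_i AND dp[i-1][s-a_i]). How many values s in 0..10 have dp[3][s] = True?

7

i\s   0   1   2   3   4   5   6   7   8   9  10
  0   T   F   F   F   F   F   F   F   F   F   F
  1   T   T   F   F   F   F   F   F   F   F   F
  2   T   T   F   F   T   T   F   F   F   F   F
  3   T   T   F   F   T   T   T   T   F   F   T
  4   T   T   T   T   T   T   T   T   T   T   T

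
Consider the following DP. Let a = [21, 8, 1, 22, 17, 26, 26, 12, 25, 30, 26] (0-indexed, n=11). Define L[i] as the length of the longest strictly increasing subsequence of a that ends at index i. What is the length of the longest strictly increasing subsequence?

   i    0    1    2    3    4    5    6    7    8    9   10
a[i]   21    8    1   22   17   26   26   12   25   30   26
L[i]    1    1    1    2    2    3    3    2    3    4    4

4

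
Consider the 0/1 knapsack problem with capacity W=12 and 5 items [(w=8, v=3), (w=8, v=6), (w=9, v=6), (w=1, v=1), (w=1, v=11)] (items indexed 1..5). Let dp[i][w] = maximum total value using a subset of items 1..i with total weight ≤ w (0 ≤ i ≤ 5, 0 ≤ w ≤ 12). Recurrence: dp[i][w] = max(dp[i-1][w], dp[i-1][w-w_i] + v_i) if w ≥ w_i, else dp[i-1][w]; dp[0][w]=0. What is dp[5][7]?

12

i\w   0   1   2   3   4   5   6   7   8   9  10  11  12
  0   0   0   0   0   0   0   0   0   0   0   0   0   0
  1   0   0   0   0   0   0   0   0   3   3   3   3   3
  2   0   0   0   0   0   0   0   0   6   6   6   6   6
  3   0   0   0   0   0   0   0   0   6   6   6   6   6
  4   0   1   1   1   1   1   1   1   6   7   7   7   7
  5   0  11  12  12  12  12  12  12  12  17  18  18  18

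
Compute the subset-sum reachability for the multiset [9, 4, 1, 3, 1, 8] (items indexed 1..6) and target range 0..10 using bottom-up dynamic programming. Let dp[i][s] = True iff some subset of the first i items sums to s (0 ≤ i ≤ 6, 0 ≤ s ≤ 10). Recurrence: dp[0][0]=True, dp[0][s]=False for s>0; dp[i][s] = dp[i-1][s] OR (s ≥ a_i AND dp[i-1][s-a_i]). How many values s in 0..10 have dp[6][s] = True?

11

i\s   0   1   2   3   4   5   6   7   8   9  10
  0   T   F   F   F   F   F   F   F   F   F   F
  1   T   F   F   F   F   F   F   F   F   T   F
  2   T   F   F   F   T   F   F   F   F   T   F
  3   T   T   F   F   T   T   F   F   F   T   T
  4   T   T   F   T   T   T   F   T   T   T   T
  5   T   T   T   T   T   T   T   T   T   T   T
  6   T   T   T   T   T   T   T   T   T   T   T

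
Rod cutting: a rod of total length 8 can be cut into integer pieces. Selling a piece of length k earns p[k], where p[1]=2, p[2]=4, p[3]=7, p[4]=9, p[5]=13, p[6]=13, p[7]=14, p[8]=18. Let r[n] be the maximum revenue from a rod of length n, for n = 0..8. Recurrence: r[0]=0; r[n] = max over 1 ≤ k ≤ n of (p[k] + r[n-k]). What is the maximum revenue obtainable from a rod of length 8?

20

   n    0    1    2    3    4    5    6    7    8
r[n]    0    2    4    7    9   13   15   17   20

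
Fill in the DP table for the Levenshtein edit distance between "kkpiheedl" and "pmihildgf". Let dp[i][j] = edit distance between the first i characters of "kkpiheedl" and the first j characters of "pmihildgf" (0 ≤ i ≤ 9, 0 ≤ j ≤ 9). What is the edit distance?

   ''  p  m  i  h  i  l  d  g  f
''  0  1  2  3  4  5  6  7  8  9
 k  1  1  2  3  4  5  6  7  8  9
 k  2  2  2  3  4  5  6  7  8  9
 p  3  2  3  3  4  5  6  7  8  9
 i  4  3  3  3  4  4  5  6  7  8
 h  5  4  4  4  3  4  5  6  7  8
 e  6  5  5  5  4  4  5  6  7  8
 e  7  6  6  6  5  5  5  6  7  8
 d  8  7  7  7  6  6  6  5  6  7
 l  9  8  8  8  7  7  6  6  6  7

7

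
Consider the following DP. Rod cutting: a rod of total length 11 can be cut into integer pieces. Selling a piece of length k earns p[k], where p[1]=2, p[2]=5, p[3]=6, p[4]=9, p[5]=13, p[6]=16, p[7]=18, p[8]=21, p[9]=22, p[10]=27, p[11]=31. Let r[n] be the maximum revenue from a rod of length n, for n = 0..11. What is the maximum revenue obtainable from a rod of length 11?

   n    0    1    2    3    4    5    6    7    8    9   10   11
r[n]    0    2    5    7   10   13   16   18   21   23   27   31

31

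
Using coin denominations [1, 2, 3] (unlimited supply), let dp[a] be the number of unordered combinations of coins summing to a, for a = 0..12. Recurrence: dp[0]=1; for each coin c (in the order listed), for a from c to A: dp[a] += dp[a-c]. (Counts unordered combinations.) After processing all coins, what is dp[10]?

14

after  coin     0     1     2     3     4     5     6     7     8     9    10    11    12
          1     1     1     1     1     1     1     1     1     1     1     1     1     1
          2     1     1     2     2     3     3     4     4     5     5     6     6     7
          3     1     1     2     3     4     5     7     8    10    12    14    16    19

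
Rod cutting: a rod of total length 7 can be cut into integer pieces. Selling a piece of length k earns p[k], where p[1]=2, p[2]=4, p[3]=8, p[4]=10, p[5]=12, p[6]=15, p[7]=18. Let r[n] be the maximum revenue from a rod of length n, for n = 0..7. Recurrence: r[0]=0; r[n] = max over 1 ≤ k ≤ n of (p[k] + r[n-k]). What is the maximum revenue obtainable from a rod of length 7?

18

   n    0    1    2    3    4    5    6    7
r[n]    0    2    4    8   10   12   16   18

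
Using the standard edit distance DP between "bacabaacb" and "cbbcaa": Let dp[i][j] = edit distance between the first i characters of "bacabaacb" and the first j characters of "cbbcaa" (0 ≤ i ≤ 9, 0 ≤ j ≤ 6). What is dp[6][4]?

   ''  c  b  b  c  a  a
''  0  1  2  3  4  5  6
 b  1  1  1  2  3  4  5
 a  2  2  2  2  3  3  4
 c  3  2  3  3  2  3  4
 a  4  3  3  4  3  2  3
 b  5  4  3  3  4  3  3
 a  6  5  4  4  4  4  3
 a  7  6  5  5  5  4  4
 c  8  7  6  6  5  5  5
 b  9  8  7  6  6  6  6

4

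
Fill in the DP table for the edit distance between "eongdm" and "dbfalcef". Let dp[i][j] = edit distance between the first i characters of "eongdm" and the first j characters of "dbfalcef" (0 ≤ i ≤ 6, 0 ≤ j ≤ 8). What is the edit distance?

8

   ''  d  b  f  a  l  c  e  f
''  0  1  2  3  4  5  6  7  8
 e  1  1  2  3  4  5  6  6  7
 o  2  2  2  3  4  5  6  7  7
 n  3  3  3  3  4  5  6  7  8
 g  4  4  4  4  4  5  6  7  8
 d  5  4  5  5  5  5  6  7  8
 m  6  5  5  6  6  6  6  7  8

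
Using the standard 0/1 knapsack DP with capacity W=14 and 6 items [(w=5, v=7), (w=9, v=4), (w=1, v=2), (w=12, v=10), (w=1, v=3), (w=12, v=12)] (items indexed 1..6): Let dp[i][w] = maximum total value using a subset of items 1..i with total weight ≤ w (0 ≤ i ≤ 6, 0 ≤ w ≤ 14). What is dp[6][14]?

i\w   0   1   2   3   4   5   6   7   8   9  10  11  12  13  14
  0   0   0   0   0   0   0   0   0   0   0   0   0   0   0   0
  1   0   0   0   0   0   7   7   7   7   7   7   7   7   7   7
  2   0   0   0   0   0   7   7   7   7   7   7   7   7   7  11
  3   0   2   2   2   2   7   9   9   9   9   9   9   9   9  11
  4   0   2   2   2   2   7   9   9   9   9   9   9  10  12  12
  5   0   3   5   5   5   7  10  12  12  12  12  12  12  13  15
  6   0   3   5   5   5   7  10  12  12  12  12  12  12  15  17

17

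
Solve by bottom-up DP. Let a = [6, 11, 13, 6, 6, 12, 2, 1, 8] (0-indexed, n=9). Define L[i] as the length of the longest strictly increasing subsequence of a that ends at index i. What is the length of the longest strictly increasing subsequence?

   i    0    1    2    3    4    5    6    7    8
a[i]    6   11   13    6    6   12    2    1    8
L[i]    1    2    3    1    1    3    1    1    2

3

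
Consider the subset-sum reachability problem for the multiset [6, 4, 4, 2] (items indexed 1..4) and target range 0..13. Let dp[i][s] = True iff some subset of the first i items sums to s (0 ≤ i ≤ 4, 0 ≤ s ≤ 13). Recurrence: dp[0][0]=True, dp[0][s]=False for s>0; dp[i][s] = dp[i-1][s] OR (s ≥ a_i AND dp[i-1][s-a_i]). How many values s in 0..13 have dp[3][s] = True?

i\s   0   1   2   3   4   5   6   7   8   9  10  11  12  13
  0   T   F   F   F   F   F   F   F   F   F   F   F   F   F
  1   T   F   F   F   F   F   T   F   F   F   F   F   F   F
  2   T   F   F   F   T   F   T   F   F   F   T   F   F   F
  3   T   F   F   F   T   F   T   F   T   F   T   F   F   F
  4   T   F   T   F   T   F   T   F   T   F   T   F   T   F

5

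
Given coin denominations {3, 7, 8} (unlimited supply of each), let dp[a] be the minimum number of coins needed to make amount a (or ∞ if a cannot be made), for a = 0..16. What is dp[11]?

 a  0  1  2  3  4  5  6  7  8  9 10 11 12 13 14 15 16
dp  0  -  -  1  -  -  2  1  1  3  2  2  4  3  2  2  2
(- denotes ∞ / unreachable)

2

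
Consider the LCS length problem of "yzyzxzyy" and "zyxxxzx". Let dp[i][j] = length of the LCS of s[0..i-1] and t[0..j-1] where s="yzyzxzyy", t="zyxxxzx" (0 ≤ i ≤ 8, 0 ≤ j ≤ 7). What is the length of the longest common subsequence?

4

   ''  z  y  x  x  x  z  x
''  0  0  0  0  0  0  0  0
 y  0  0  1  1  1  1  1  1
 z  0  1  1  1  1  1  2  2
 y  0  1  2  2  2  2  2  2
 z  0  1  2  2  2  2  3  3
 x  0  1  2  3  3  3  3  4
 z  0  1  2  3  3  3  4  4
 y  0  1  2  3  3  3  4  4
 y  0  1  2  3  3  3  4  4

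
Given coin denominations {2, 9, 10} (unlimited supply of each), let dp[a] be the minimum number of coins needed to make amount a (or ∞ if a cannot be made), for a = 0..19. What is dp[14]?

 a  0  1  2  3  4  5  6  7  8  9 10 11 12 13 14 15 16 17 18 19
dp  0  -  1  -  2  -  3  -  4  1  1  2  2  3  3  4  4  5  2  2
(- denotes ∞ / unreachable)

3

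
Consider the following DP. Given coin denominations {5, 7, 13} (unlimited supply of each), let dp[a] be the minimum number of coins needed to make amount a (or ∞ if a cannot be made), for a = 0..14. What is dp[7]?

 a  0  1  2  3  4  5  6  7  8  9 10 11 12 13 14
dp  0  -  -  -  -  1  -  1  -  -  2  -  2  1  2
(- denotes ∞ / unreachable)

1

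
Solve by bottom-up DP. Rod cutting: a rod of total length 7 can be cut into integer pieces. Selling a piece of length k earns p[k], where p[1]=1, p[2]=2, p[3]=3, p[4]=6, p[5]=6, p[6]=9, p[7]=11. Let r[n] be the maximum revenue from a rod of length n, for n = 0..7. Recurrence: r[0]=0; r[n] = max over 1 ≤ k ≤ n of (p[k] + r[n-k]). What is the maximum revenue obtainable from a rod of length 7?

11

   n    0    1    2    3    4    5    6    7
r[n]    0    1    2    3    6    7    9   11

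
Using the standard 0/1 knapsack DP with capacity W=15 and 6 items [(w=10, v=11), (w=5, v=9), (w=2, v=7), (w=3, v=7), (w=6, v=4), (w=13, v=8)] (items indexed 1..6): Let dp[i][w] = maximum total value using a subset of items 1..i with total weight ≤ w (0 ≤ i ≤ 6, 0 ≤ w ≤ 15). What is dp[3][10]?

i\w   0   1   2   3   4   5   6   7   8   9  10  11  12  13  14  15
  0   0   0   0   0   0   0   0   0   0   0   0   0   0   0   0   0
  1   0   0   0   0   0   0   0   0   0   0  11  11  11  11  11  11
  2   0   0   0   0   0   9   9   9   9   9  11  11  11  11  11  20
  3   0   0   7   7   7   9   9  16  16  16  16  16  18  18  18  20
  4   0   0   7   7   7  14  14  16  16  16  23  23  23  23  23  25
  5   0   0   7   7   7  14  14  16  16  16  23  23  23  23  23  25
  6   0   0   7   7   7  14  14  16  16  16  23  23  23  23  23  25

16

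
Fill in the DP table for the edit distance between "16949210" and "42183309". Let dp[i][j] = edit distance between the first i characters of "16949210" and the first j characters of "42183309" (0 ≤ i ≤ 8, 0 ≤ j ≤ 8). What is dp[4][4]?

   ''  4  2  1  8  3  3  0  9
''  0  1  2  3  4  5  6  7  8
 1  1  1  2  2  3  4  5  6  7
 6  2  2  2  3  3  4  5  6  7
 9  3  3  3  3  4  4  5  6  6
 4  4  3  4  4  4  5  5  6  7
 9  5  4  4  5  5  5  6  6  6
 2  6  5  4  5  6  6  6  7  7
 1  7  6  5  4  5  6  7  7  8
 0  8  7  6  5  5  6  7  7  8

4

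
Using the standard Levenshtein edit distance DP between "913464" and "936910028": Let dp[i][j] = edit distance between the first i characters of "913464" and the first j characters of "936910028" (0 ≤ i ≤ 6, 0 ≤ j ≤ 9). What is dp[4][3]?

   ''  9  3  6  9  1  0  0  2  8
''  0  1  2  3  4  5  6  7  8  9
 9  1  0  1  2  3  4  5  6  7  8
 1  2  1  1  2  3  3  4  5  6  7
 3  3  2  1  2  3  4  4  5  6  7
 4  4  3  2  2  3  4  5  5  6  7
 6  5  4  3  2  3  4  5  6  6  7
 4  6  5  4  3  3  4  5  6  7  7

2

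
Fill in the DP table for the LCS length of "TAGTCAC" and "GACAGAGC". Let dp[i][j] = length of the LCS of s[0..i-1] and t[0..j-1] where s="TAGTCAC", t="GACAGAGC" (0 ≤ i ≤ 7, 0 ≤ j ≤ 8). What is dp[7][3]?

3

   ''  G  A  C  A  G  A  G  C
''  0  0  0  0  0  0  0  0  0
 T  0  0  0  0  0  0  0  0  0
 A  0  0  1  1  1  1  1  1  1
 G  0  1  1  1  1  2  2  2  2
 T  0  1  1  1  1  2  2  2  2
 C  0  1  1  2  2  2  2  2  3
 A  0  1  2  2  3  3  3  3  3
 C  0  1  2  3  3  3  3  3  4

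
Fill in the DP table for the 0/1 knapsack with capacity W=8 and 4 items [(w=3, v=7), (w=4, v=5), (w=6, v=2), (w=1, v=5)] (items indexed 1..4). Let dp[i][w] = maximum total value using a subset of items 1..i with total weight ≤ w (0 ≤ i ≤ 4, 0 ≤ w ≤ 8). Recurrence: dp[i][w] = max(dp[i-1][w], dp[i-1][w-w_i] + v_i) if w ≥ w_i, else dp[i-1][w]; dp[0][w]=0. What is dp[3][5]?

7

i\w   0   1   2   3   4   5   6   7   8
  0   0   0   0   0   0   0   0   0   0
  1   0   0   0   7   7   7   7   7   7
  2   0   0   0   7   7   7   7  12  12
  3   0   0   0   7   7   7   7  12  12
  4   0   5   5   7  12  12  12  12  17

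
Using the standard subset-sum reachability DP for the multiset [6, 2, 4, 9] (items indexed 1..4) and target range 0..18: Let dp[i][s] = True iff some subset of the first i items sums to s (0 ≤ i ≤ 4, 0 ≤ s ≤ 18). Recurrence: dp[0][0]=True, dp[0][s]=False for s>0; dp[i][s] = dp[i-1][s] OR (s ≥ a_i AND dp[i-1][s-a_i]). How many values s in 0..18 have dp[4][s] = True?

12

i\s   0   1   2   3   4   5   6   7   8   9  10  11  12  13  14  15  16  17  18
  0   T   F   F   F   F   F   F   F   F   F   F   F   F   F   F   F   F   F   F
  1   T   F   F   F   F   F   T   F   F   F   F   F   F   F   F   F   F   F   F
  2   T   F   T   F   F   F   T   F   T   F   F   F   F   F   F   F   F   F   F
  3   T   F   T   F   T   F   T   F   T   F   T   F   T   F   F   F   F   F   F
  4   T   F   T   F   T   F   T   F   T   T   T   T   T   T   F   T   F   T   F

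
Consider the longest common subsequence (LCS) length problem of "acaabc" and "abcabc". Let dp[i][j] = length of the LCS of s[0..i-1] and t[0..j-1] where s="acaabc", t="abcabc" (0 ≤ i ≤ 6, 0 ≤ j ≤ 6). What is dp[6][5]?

   ''  a  b  c  a  b  c
''  0  0  0  0  0  0  0
 a  0  1  1  1  1  1  1
 c  0  1  1  2  2  2  2
 a  0  1  1  2  3  3  3
 a  0  1  1  2  3  3  3
 b  0  1  2  2  3  4  4
 c  0  1  2  3  3  4  5

4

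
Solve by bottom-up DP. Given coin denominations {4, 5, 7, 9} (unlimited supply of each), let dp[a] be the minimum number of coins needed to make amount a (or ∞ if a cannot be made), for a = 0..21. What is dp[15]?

3

 a  0  1  2  3  4  5  6  7  8  9 10 11 12 13 14 15 16 17 18 19 20 21
dp  0  -  -  -  1  1  -  1  2  1  2  2  2  2  2  3  2  3  2  3  3  3
(- denotes ∞ / unreachable)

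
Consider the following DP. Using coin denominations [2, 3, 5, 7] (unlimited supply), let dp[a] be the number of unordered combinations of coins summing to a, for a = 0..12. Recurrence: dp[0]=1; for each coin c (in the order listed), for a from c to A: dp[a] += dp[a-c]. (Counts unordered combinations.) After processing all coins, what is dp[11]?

after  coin     0     1     2     3     4     5     6     7     8     9    10    11    12
          2     1     0     1     0     1     0     1     0     1     0     1     0     1
          3     1     0     1     1     1     1     2     1     2     2     2     2     3
          5     1     0     1     1     1     2     2     2     3     3     4     4     5
          7     1     0     1     1     1     2     2     3     3     4     5     5     7

5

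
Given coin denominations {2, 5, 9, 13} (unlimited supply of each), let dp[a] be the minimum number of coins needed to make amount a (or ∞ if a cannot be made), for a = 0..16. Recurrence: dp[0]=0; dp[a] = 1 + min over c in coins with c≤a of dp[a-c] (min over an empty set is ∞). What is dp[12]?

3

 a  0  1  2  3  4  5  6  7  8  9 10 11 12 13 14 15 16
dp  0  -  1  -  2  1  3  2  4  1  2  2  3  1  2  2  3
(- denotes ∞ / unreachable)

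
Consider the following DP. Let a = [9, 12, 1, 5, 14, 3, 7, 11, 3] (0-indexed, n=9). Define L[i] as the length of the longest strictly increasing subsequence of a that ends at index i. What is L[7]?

4

   i    0    1    2    3    4    5    6    7    8
a[i]    9   12    1    5   14    3    7   11    3
L[i]    1    2    1    2    3    2    3    4    2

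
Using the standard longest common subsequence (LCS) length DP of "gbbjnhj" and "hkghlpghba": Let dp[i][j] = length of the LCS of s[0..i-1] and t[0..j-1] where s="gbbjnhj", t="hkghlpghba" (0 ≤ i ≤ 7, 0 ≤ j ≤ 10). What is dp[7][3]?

   ''  h  k  g  h  l  p  g  h  b  a
''  0  0  0  0  0  0  0  0  0  0  0
 g  0  0  0  1  1  1  1  1  1  1  1
 b  0  0  0  1  1  1  1  1  1  2  2
 b  0  0  0  1  1  1  1  1  1  2  2
 j  0  0  0  1  1  1  1  1  1  2  2
 n  0  0  0  1  1  1  1  1  1  2  2
 h  0  1  1  1  2  2  2  2  2  2  2
 j  0  1  1  1  2  2  2  2  2  2  2

1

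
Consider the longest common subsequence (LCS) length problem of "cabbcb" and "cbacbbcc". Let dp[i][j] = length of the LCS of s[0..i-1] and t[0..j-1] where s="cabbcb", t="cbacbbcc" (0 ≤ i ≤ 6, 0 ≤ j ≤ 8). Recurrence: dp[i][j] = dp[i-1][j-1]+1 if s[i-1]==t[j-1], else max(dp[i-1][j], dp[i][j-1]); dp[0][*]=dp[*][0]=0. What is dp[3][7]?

3

   ''  c  b  a  c  b  b  c  c
''  0  0  0  0  0  0  0  0  0
 c  0  1  1  1  1  1  1  1  1
 a  0  1  1  2  2  2  2  2  2
 b  0  1  2  2  2  3  3  3  3
 b  0  1  2  2  2  3  4  4  4
 c  0  1  2  2  3  3  4  5  5
 b  0  1  2  2  3  4  4  5  5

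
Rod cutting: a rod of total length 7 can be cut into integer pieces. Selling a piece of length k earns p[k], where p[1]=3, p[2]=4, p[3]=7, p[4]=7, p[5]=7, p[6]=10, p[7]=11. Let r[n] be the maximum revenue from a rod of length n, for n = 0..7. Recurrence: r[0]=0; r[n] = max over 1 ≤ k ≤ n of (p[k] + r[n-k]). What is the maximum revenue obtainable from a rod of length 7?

21

   n    0    1    2    3    4    5    6    7
r[n]    0    3    6    9   12   15   18   21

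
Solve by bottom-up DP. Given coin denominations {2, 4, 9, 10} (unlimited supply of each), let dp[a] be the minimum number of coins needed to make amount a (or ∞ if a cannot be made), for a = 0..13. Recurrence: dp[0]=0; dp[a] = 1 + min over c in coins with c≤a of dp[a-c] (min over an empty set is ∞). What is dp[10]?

1

 a  0  1  2  3  4  5  6  7  8  9 10 11 12 13
dp  0  -  1  -  1  -  2  -  2  1  1  2  2  2
(- denotes ∞ / unreachable)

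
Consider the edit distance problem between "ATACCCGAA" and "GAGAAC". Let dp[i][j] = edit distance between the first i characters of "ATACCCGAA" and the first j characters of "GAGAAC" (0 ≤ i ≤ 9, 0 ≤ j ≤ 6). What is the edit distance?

   ''  G  A  G  A  A  C
''  0  1  2  3  4  5  6
 A  1  1  1  2  3  4  5
 T  2  2  2  2  3  4  5
 A  3  3  2  3  2  3  4
 C  4  4  3  3  3  3  3
 C  5  5  4  4  4  4  3
 C  6  6  5  5  5  5  4
 G  7  6  6  5  6  6  5
 A  8  7  6  6  5  6  6
 A  9  8  7  7  6  5  6

6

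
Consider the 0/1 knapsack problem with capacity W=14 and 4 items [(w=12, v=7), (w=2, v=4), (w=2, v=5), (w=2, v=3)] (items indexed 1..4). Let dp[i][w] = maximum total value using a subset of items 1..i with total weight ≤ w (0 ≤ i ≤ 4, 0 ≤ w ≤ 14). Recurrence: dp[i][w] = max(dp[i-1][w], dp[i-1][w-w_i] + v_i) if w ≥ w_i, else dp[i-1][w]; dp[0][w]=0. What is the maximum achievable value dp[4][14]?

12

i\w   0   1   2   3   4   5   6   7   8   9  10  11  12  13  14
  0   0   0   0   0   0   0   0   0   0   0   0   0   0   0   0
  1   0   0   0   0   0   0   0   0   0   0   0   0   7   7   7
  2   0   0   4   4   4   4   4   4   4   4   4   4   7   7  11
  3   0   0   5   5   9   9   9   9   9   9   9   9   9   9  12
  4   0   0   5   5   9   9  12  12  12  12  12  12  12  12  12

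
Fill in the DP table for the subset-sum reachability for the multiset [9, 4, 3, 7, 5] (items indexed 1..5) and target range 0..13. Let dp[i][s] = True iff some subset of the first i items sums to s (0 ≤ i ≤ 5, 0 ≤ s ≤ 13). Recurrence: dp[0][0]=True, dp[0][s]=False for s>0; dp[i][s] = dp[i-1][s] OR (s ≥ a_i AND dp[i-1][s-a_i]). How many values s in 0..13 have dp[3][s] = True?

i\s   0   1   2   3   4   5   6   7   8   9  10  11  12  13
  0   T   F   F   F   F   F   F   F   F   F   F   F   F   F
  1   T   F   F   F   F   F   F   F   F   T   F   F   F   F
  2   T   F   F   F   T   F   F   F   F   T   F   F   F   T
  3   T   F   F   T   T   F   F   T   F   T   F   F   T   T
  4   T   F   F   T   T   F   F   T   F   T   T   T   T   T
  5   T   F   F   T   T   T   F   T   T   T   T   T   T   T

7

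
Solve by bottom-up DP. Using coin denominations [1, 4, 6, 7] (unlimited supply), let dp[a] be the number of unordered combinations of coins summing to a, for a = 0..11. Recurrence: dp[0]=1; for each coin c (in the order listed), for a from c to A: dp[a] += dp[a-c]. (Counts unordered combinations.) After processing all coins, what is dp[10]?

after  coin     0     1     2     3     4     5     6     7     8     9    10    11
          1     1     1     1     1     1     1     1     1     1     1     1     1
          4     1     1     1     1     2     2     2     2     3     3     3     3
          6     1     1     1     1     2     2     3     3     4     4     5     5
          7     1     1     1     1     2     2     3     4     5     5     6     7

6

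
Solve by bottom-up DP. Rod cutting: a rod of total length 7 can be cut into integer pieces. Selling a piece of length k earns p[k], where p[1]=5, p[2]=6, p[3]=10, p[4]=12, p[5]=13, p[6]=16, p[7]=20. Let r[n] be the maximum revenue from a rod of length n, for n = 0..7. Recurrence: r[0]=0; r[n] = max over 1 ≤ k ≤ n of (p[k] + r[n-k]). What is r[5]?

25

   n    0    1    2    3    4    5    6    7
r[n]    0    5   10   15   20   25   30   35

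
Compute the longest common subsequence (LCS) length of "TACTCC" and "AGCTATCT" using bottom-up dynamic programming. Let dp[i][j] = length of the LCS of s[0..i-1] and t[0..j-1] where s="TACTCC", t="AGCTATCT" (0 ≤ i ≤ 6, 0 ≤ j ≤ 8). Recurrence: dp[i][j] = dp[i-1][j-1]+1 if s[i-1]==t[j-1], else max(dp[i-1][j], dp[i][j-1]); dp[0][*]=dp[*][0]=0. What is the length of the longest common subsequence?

4

   ''  A  G  C  T  A  T  C  T
''  0  0  0  0  0  0  0  0  0
 T  0  0  0  0  1  1  1  1  1
 A  0  1  1  1  1  2  2  2  2
 C  0  1  1  2  2  2  2  3  3
 T  0  1  1  2  3  3  3  3  4
 C  0  1  1  2  3  3  3  4  4
 C  0  1  1  2  3  3  3  4  4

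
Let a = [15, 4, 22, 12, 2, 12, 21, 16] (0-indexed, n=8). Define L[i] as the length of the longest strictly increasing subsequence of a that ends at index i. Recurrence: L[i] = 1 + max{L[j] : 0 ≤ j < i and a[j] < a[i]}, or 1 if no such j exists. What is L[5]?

2

   i    0    1    2    3    4    5    6    7
a[i]   15    4   22   12    2   12   21   16
L[i]    1    1    2    2    1    2    3    3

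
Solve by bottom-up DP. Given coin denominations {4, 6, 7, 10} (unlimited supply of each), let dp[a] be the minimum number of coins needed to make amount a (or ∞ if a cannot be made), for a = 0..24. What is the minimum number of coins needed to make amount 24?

 a  0  1  2  3  4  5  6  7  8  9 10 11 12 13 14 15 16 17 18 19 20 21 22 23 24
dp  0  -  -  -  1  -  1  1  2  -  1  2  2  2  2  3  2  2  3  3  2  3  3  3  3
(- denotes ∞ / unreachable)

3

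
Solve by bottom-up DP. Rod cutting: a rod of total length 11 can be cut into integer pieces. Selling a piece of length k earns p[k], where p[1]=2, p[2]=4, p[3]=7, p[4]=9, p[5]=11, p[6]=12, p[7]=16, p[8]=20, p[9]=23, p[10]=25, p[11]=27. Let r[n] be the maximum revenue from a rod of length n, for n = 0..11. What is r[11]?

   n    0    1    2    3    4    5    6    7    8    9   10   11
r[n]    0    2    4    7    9   11   14   16   20   23   25   27

27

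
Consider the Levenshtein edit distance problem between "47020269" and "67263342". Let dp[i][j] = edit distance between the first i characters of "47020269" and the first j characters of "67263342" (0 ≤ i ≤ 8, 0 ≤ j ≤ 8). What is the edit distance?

   ''  6  7  2  6  3  3  4  2
''  0  1  2  3  4  5  6  7  8
 4  1  1  2  3  4  5  6  6  7
 7  2  2  1  2  3  4  5  6  7
 0  3  3  2  2  3  4  5  6  7
 2  4  4  3  2  3  4  5  6  6
 0  5  5  4  3  3  4  5  6  7
 2  6  6  5  4  4  4  5  6  6
 6  7  6  6  5  4  5  5  6  7
 9  8  7  7  6  5  5  6  6  7

7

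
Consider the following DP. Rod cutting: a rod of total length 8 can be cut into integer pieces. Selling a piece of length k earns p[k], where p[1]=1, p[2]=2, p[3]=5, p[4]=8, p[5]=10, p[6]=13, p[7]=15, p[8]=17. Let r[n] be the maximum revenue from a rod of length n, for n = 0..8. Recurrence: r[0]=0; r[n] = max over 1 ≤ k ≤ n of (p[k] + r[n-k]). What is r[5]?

   n    0    1    2    3    4    5    6    7    8
r[n]    0    1    2    5    8   10   13   15   17

10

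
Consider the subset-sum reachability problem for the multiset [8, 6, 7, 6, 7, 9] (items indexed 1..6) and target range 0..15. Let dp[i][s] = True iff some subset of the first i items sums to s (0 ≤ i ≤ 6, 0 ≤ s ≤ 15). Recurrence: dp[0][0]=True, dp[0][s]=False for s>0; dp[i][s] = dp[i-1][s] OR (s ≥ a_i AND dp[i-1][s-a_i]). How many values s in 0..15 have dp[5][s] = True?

i\s   0   1   2   3   4   5   6   7   8   9  10  11  12  13  14  15
  0   T   F   F   F   F   F   F   F   F   F   F   F   F   F   F   F
  1   T   F   F   F   F   F   F   F   T   F   F   F   F   F   F   F
  2   T   F   F   F   F   F   T   F   T   F   F   F   F   F   T   F
  3   T   F   F   F   F   F   T   T   T   F   F   F   F   T   T   T
  4   T   F   F   F   F   F   T   T   T   F   F   F   T   T   T   T
  5   T   F   F   F   F   F   T   T   T   F   F   F   T   T   T   T
  6   T   F   F   F   F   F   T   T   T   T   F   F   T   T   T   T

8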